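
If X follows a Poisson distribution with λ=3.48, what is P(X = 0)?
0.030807

We have X ~ Poisson(λ=3.48).

For a Poisson distribution, the PMF gives us the probability of each outcome.

Using the PMF formula:
P(X = 0) = 0.030807

Rounded to 4 decimal places: 0.0308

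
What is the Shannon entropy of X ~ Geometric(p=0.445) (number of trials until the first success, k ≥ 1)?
1.5440 nats

We have X ~ Geometric(p=0.445) (number of trials until the first success, k ≥ 1).

The Shannon entropy measures the uncertainty or information content of the distribution.

For a Geometric distribution with p=0.445 (number of trials until the first success, k ≥ 1):
H(X) = 1.5440 nats

(In bits, this would be 2.2275 bits.)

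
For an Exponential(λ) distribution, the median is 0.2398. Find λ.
λ = 2.8905

For X ~ Exponential(λ), the CDF is F(x) = 1 - e^(-λx).
The median m satisfies F(m) = 0.5:
1 - e^(-λm) = 0.5
e^(-λm) = 0.5
λm = ln(2)
m = ln(2) / λ

Given m = 0.2398:
λ = ln(2) / 0.2398 = 0.693147 / 0.2398 = 2.8905

Verification: ln(2) / 2.8905 = 0.2398 ✓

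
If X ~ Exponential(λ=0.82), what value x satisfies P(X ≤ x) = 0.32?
0.4703

We have X ~ Exponential(λ=0.82).

We want to find x such that P(X ≤ x) = 0.32.

This is the 32nd percentile, which means 32% of values fall below this point.

Using the inverse CDF (quantile function):
x = F⁻¹(0.32) = 0.4703

Verification: P(X ≤ 0.4703) = 0.32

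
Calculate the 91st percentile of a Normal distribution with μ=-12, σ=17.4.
11.3291

We have X ~ Normal(μ=-12, σ=17.4).

We want to find x such that P(X ≤ x) = 0.91.

This is the 91st percentile, which means 91% of values fall below this point.

Using the inverse CDF (quantile function):
x = F⁻¹(0.91) = 11.3291

Verification: P(X ≤ 11.3291) = 0.91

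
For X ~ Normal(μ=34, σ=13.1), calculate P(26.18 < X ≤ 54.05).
0.661786

We have X ~ Normal(μ=34, σ=13.1).

To find P(26.18 < X ≤ 54.05), we use:
P(26.18 < X ≤ 54.05) = P(X ≤ 54.05) - P(X ≤ 26.18)
                 = F(54.05) - F(26.18)
                 = 0.937058 - 0.275272
                 = 0.661786

So there's approximately a 66.2% chance that X falls in this range.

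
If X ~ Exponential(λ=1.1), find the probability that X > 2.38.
0.072949

We have X ~ Exponential(λ=1.1).

P(X > 2.38) = 1 - P(X ≤ 2.38)
                = 1 - F(2.38)
                = 1 - 0.927051
                = 0.072949

So there's approximately a 7.3% chance that X exceeds 2.38.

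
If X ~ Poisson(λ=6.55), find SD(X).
2.5593

We have X ~ Poisson(λ=6.55).

For a Poisson distribution with λ=6.55:
σ = √Var(X) = 2.5593

The standard deviation is the square root of the variance.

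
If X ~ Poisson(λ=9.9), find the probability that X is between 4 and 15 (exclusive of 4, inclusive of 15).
0.923443

We have X ~ Poisson(λ=9.9).

To find P(4 < X ≤ 15), we use:
P(4 < X ≤ 15) = P(X ≤ 15) - P(X ≤ 4)
                 = F(15) - F(4)
                 = 0.954645 - 0.031202
                 = 0.923443

So there's approximately a 92.3% chance that X falls in this range.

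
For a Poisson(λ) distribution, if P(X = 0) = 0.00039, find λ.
λ = 7.8494

For a Poisson(λ) distribution, the PMF at 0 is:
P(X = 0) = λ^0 e^(-λ) / 0! = e^(-λ)

Given P(X = 0) = 0.00039:
e^(-λ) = 0.00039
-λ = ln(0.00039)
λ = -ln(0.00039) = 7.8494

Verification: e^(-7.8494) = 0.00039 ✓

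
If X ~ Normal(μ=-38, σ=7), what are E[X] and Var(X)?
E[X] = -38.0000, Var(X) = 49.0000

We have X ~ Normal(μ=-38, σ=7).

For a Normal distribution with μ=-38, σ=7:

Expected value:
E[X] = -38.0000

Variance:
Var(X) = 49.0000

Standard deviation:
σ = √Var(X) = 7.0000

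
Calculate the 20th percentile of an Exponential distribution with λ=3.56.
0.0627

We have X ~ Exponential(λ=3.56).

We want to find x such that P(X ≤ x) = 0.2.

This is the 20th percentile, which means 20% of values fall below this point.

Using the inverse CDF (quantile function):
x = F⁻¹(0.2) = 0.0627

Verification: P(X ≤ 0.0627) = 0.2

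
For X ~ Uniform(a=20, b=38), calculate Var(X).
27.0000

We have X ~ Uniform(a=20, b=38).

For a Uniform distribution with a=20, b=38:
Var(X) = 27.0000

The variance measures the spread of the distribution around the mean.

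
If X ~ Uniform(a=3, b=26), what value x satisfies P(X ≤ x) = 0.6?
16.8000

We have X ~ Uniform(a=3, b=26).

We want to find x such that P(X ≤ x) = 0.6.

This is the 60th percentile, which means 60% of values fall below this point.

Using the inverse CDF (quantile function):
x = F⁻¹(0.6) = 16.8000

Verification: P(X ≤ 16.8000) = 0.6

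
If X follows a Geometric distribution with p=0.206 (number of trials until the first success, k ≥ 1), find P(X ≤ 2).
0.369564

We have X ~ Geometric(p=0.206) (number of trials until the first success, k ≥ 1).

The CDF gives us P(X ≤ k).

Using the CDF:
P(X ≤ 2) = 0.369564

This means there's approximately a 37.0% chance that X is at most 2.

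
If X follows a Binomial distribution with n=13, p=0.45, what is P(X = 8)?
0.108916

We have X ~ Binomial(n=13, p=0.45).

For a Binomial distribution, the PMF gives us the probability of each outcome.

Using the PMF formula:
P(X = 8) = 0.108916

Rounded to 4 decimal places: 0.1089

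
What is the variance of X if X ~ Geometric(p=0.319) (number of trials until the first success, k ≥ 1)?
6.6922

We have X ~ Geometric(p=0.319) (number of trials until the first success, k ≥ 1).

For a Geometric distribution with p=0.319 (number of trials until the first success, k ≥ 1):
Var(X) = 6.6922

The variance measures the spread of the distribution around the mean.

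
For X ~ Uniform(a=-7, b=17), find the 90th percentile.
14.6000

We have X ~ Uniform(a=-7, b=17).

We want to find x such that P(X ≤ x) = 0.9.

This is the 90th percentile, which means 90% of values fall below this point.

Using the inverse CDF (quantile function):
x = F⁻¹(0.9) = 14.6000

Verification: P(X ≤ 14.6000) = 0.9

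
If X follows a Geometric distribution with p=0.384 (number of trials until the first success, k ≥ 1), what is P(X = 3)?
0.145711

We have X ~ Geometric(p=0.384) (number of trials until the first success, k ≥ 1).

For a Geometric distribution, the PMF gives us the probability of each outcome.

Using the PMF formula:
P(X = 3) = 0.145711

Rounded to 4 decimal places: 0.1457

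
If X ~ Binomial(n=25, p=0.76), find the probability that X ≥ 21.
0.248408

We have X ~ Binomial(n=25, p=0.76).

For discrete distributions, P(X ≥ 21) = 1 - P(X ≤ 20).

P(X ≤ 20) = 0.751592
P(X ≥ 21) = 1 - 0.751592 = 0.248408

So there's approximately a 24.8% chance that X is at least 21.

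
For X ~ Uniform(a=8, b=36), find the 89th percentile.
32.9200

We have X ~ Uniform(a=8, b=36).

We want to find x such that P(X ≤ x) = 0.89.

This is the 89th percentile, which means 89% of values fall below this point.

Using the inverse CDF (quantile function):
x = F⁻¹(0.89) = 32.9200

Verification: P(X ≤ 32.9200) = 0.89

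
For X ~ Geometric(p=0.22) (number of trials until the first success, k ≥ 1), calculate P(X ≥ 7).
0.225200

We have X ~ Geometric(p=0.22) (number of trials until the first success, k ≥ 1).

For discrete distributions, P(X ≥ 7) = 1 - P(X ≤ 6).

P(X ≤ 6) = 0.774800
P(X ≥ 7) = 1 - 0.774800 = 0.225200

So there's approximately a 22.5% chance that X is at least 7.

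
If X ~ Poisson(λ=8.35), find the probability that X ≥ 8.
0.594738

We have X ~ Poisson(λ=8.35).

For discrete distributions, P(X ≥ 8) = 1 - P(X ≤ 7).

P(X ≤ 7) = 0.405262
P(X ≥ 8) = 1 - 0.405262 = 0.594738

So there's approximately a 59.5% chance that X is at least 8.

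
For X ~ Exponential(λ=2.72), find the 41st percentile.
0.1940

We have X ~ Exponential(λ=2.72).

We want to find x such that P(X ≤ x) = 0.41.

This is the 41st percentile, which means 41% of values fall below this point.

Using the inverse CDF (quantile function):
x = F⁻¹(0.41) = 0.1940

Verification: P(X ≤ 0.1940) = 0.41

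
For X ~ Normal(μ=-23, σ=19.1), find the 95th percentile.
8.4167

We have X ~ Normal(μ=-23, σ=19.1).

We want to find x such that P(X ≤ x) = 0.95.

This is the 95th percentile, which means 95% of values fall below this point.

Using the inverse CDF (quantile function):
x = F⁻¹(0.95) = 8.4167

Verification: P(X ≤ 8.4167) = 0.95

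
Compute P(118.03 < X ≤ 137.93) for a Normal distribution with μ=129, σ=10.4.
0.658978

We have X ~ Normal(μ=129, σ=10.4).

To find P(118.03 < X ≤ 137.93), we use:
P(118.03 < X ≤ 137.93) = P(X ≤ 137.93) - P(X ≤ 118.03)
                 = F(137.93) - F(118.03)
                 = 0.804734 - 0.145757
                 = 0.658978

So there's approximately a 65.9% chance that X falls in this range.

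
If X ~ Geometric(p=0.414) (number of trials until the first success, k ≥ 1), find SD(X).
1.8490

We have X ~ Geometric(p=0.414) (number of trials until the first success, k ≥ 1).

For a Geometric distribution with p=0.414 (number of trials until the first success, k ≥ 1):
σ = √Var(X) = 1.8490

The standard deviation is the square root of the variance.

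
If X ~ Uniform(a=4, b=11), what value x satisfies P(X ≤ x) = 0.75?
9.2500

We have X ~ Uniform(a=4, b=11).

We want to find x such that P(X ≤ x) = 0.75.

This is the 75th percentile, which means 75% of values fall below this point.

Using the inverse CDF (quantile function):
x = F⁻¹(0.75) = 9.2500

Verification: P(X ≤ 9.2500) = 0.75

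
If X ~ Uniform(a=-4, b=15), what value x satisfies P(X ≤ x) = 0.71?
9.4900

We have X ~ Uniform(a=-4, b=15).

We want to find x such that P(X ≤ x) = 0.71.

This is the 71st percentile, which means 71% of values fall below this point.

Using the inverse CDF (quantile function):
x = F⁻¹(0.71) = 9.4900

Verification: P(X ≤ 9.4900) = 0.71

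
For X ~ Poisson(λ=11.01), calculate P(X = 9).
0.108328

We have X ~ Poisson(λ=11.01).

For a Poisson distribution, the PMF gives us the probability of each outcome.

Using the PMF formula:
P(X = 9) = 0.108328

Rounded to 4 decimal places: 0.1083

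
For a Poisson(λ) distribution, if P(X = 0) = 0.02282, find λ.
λ = 3.7801

For a Poisson(λ) distribution, the PMF at 0 is:
P(X = 0) = λ^0 e^(-λ) / 0! = e^(-λ)

Given P(X = 0) = 0.02282:
e^(-λ) = 0.02282
-λ = ln(0.02282)
λ = -ln(0.02282) = 3.7801

Verification: e^(-3.7801) = 0.02282 ✓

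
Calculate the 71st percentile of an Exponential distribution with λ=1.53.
0.8091

We have X ~ Exponential(λ=1.53).

We want to find x such that P(X ≤ x) = 0.71.

This is the 71st percentile, which means 71% of values fall below this point.

Using the inverse CDF (quantile function):
x = F⁻¹(0.71) = 0.8091

Verification: P(X ≤ 0.8091) = 0.71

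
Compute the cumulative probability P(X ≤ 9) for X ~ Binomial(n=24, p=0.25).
0.945335

We have X ~ Binomial(n=24, p=0.25).

The CDF gives us P(X ≤ k).

Using the CDF:
P(X ≤ 9) = 0.945335

This means there's approximately a 94.5% chance that X is at most 9.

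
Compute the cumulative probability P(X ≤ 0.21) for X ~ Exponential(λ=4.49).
0.610503

We have X ~ Exponential(λ=4.49).

The CDF gives us P(X ≤ k).

Using the CDF:
P(X ≤ 0.21) = 0.610503

This means there's approximately a 61.1% chance that X is at most 0.21.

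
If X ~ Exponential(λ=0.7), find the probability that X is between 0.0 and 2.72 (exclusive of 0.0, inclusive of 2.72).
0.851028

We have X ~ Exponential(λ=0.7).

To find P(0.0 < X ≤ 2.72), we use:
P(0.0 < X ≤ 2.72) = P(X ≤ 2.72) - P(X ≤ 0.0)
                 = F(2.72) - F(0.0)
                 = 0.851028 - 0.000000
                 = 0.851028

So there's approximately a 85.1% chance that X falls in this range.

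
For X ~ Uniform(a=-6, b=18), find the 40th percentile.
3.6000

We have X ~ Uniform(a=-6, b=18).

We want to find x such that P(X ≤ x) = 0.4.

This is the 40th percentile, which means 40% of values fall below this point.

Using the inverse CDF (quantile function):
x = F⁻¹(0.4) = 3.6000

Verification: P(X ≤ 3.6000) = 0.4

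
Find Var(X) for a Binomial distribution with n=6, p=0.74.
1.1544

We have X ~ Binomial(n=6, p=0.74).

For a Binomial distribution with n=6, p=0.74:
Var(X) = 1.1544

The variance measures the spread of the distribution around the mean.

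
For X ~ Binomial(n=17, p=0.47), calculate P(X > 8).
0.400800

We have X ~ Binomial(n=17, p=0.47).

P(X > 8) = 1 - P(X ≤ 8)
                = 1 - F(8)
                = 1 - 0.599200
                = 0.400800

So there's approximately a 40.1% chance that X exceeds 8.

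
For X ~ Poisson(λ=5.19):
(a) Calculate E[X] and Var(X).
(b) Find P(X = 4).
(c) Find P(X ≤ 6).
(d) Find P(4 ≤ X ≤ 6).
(a) E[X] = 5.1900, Var(X) = 5.1900
(b) P(X = 4) = 0.168450
(c) P(X ≤ 6) = 0.733907
(d) P(4 ≤ X ≤ 6) = 0.494546

We have X ~ Poisson(λ=5.19).

(a) Moments:
E[X] = 5.1900
Var(X) = 5.1900
σ = √Var(X) = 2.2782

(b) Point probability using PMF:
P(X = 4) = 0.168450

(c) Cumulative probability using CDF:
P(X ≤ 6) = F(6) = 0.733907

(d) Range probability:
P(4 ≤ X ≤ 6) = P(X ≤ 6) - P(X ≤ 3)
                   = F(6) - F(3)
                   = 0.733907 - 0.239361
                   = 0.494546

This means approximately 49.5% of outcomes fall in the interval [4, 6].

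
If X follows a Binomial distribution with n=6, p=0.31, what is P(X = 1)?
0.290910

We have X ~ Binomial(n=6, p=0.31).

For a Binomial distribution, the PMF gives us the probability of each outcome.

Using the PMF formula:
P(X = 1) = 0.290910

Rounded to 4 decimal places: 0.2909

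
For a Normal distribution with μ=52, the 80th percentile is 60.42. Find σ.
σ = 10.0045

For X ~ Normal(μ, σ), the p-th percentile satisfies x = μ + z_p × σ,
where z_p = Φ⁻¹(p) is the standard normal quantile.

Step 1: z_{0.8} = Φ⁻¹(0.8) = 0.8416

Step 2: Solve for σ:
60.42 = 52 + 0.8416 × σ
σ = (60.42 - 52) / 0.8416
σ = 8.42 / 0.8416
σ = 10.0045

Verification: μ + z × σ = 52 + 0.8416 × 10.0045 = 60.42 ✓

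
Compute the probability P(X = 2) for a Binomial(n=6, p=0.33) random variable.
0.329169

We have X ~ Binomial(n=6, p=0.33).

For a Binomial distribution, the PMF gives us the probability of each outcome.

Using the PMF formula:
P(X = 2) = 0.329169

Rounded to 4 decimal places: 0.3292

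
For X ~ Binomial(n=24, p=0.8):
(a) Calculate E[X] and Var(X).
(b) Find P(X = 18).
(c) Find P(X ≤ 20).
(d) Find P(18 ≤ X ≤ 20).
(a) E[X] = 19.2000, Var(X) = 3.8400
(b) P(X = 18) = 0.155179
(c) P(X ≤ 20) = 0.736138
(d) P(18 ≤ X ≤ 20) = 0.547209

We have X ~ Binomial(n=24, p=0.8).

(a) Moments:
E[X] = 19.2000
Var(X) = 3.8400
σ = √Var(X) = 1.9596

(b) Point probability using PMF:
P(X = 18) = 0.155179

(c) Cumulative probability using CDF:
P(X ≤ 20) = F(20) = 0.736138

(d) Range probability:
P(18 ≤ X ≤ 20) = P(X ≤ 20) - P(X ≤ 17)
                   = F(20) - F(17)
                   = 0.736138 - 0.188929
                   = 0.547209

This means approximately 54.7% of outcomes fall in the interval [18, 20].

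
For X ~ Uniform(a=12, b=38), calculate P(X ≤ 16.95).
0.190385

We have X ~ Uniform(a=12, b=38).

The CDF gives us P(X ≤ k).

Using the CDF:
P(X ≤ 16.95) = 0.190385

This means there's approximately a 19.0% chance that X is at most 16.95.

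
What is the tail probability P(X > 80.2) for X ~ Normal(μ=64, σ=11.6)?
0.081274

We have X ~ Normal(μ=64, σ=11.6).

P(X > 80.2) = 1 - P(X ≤ 80.2)
                = 1 - F(80.2)
                = 1 - 0.918726
                = 0.081274

So there's approximately a 8.1% chance that X exceeds 80.2.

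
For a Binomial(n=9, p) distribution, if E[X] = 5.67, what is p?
p = 0.63

For a Binomial(n, p) distribution:
E[X] = n × p

Given n = 9 and E[X] = 5.67:
5.67 = 9 × p
p = 5.67 / 9 = 0.63

Verification: Binomial(9, 0.63) has E[X] = 5.67 ✓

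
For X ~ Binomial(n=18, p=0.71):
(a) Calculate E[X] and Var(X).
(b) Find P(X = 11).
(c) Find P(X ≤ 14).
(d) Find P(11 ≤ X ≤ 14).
(a) E[X] = 12.7800, Var(X) = 3.7062
(b) P(X = 11) = 0.126877
(c) P(X ≤ 14) = 0.811902
(d) P(11 ≤ X ≤ 14) = 0.691861

We have X ~ Binomial(n=18, p=0.71).

(a) Moments:
E[X] = 12.7800
Var(X) = 3.7062
σ = √Var(X) = 1.9251

(b) Point probability using PMF:
P(X = 11) = 0.126877

(c) Cumulative probability using CDF:
P(X ≤ 14) = F(14) = 0.811902

(d) Range probability:
P(11 ≤ X ≤ 14) = P(X ≤ 14) - P(X ≤ 10)
                   = F(14) - F(10)
                   = 0.811902 - 0.120040
                   = 0.691861

This means approximately 69.2% of outcomes fall in the interval [11, 14].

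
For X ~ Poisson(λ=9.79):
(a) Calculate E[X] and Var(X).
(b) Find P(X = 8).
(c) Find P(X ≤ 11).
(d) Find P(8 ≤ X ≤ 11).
(a) E[X] = 9.7900, Var(X) = 9.7900
(b) P(X = 8) = 0.117219
(c) P(X ≤ 11) = 0.720393
(d) P(8 ≤ X ≤ 11) = 0.480657

We have X ~ Poisson(λ=9.79).

(a) Moments:
E[X] = 9.7900
Var(X) = 9.7900
σ = √Var(X) = 3.1289

(b) Point probability using PMF:
P(X = 8) = 0.117219

(c) Cumulative probability using CDF:
P(X ≤ 11) = F(11) = 0.720393

(d) Range probability:
P(8 ≤ X ≤ 11) = P(X ≤ 11) - P(X ≤ 7)
                   = F(11) - F(7)
                   = 0.720393 - 0.239736
                   = 0.480657

This means approximately 48.1% of outcomes fall in the interval [8, 11].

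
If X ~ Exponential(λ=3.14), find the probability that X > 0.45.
0.243412

We have X ~ Exponential(λ=3.14).

P(X > 0.45) = 1 - P(X ≤ 0.45)
                = 1 - F(0.45)
                = 1 - 0.756588
                = 0.243412

So there's approximately a 24.3% chance that X exceeds 0.45.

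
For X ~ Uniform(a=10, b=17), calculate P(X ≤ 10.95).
0.135714

We have X ~ Uniform(a=10, b=17).

The CDF gives us P(X ≤ k).

Using the CDF:
P(X ≤ 10.95) = 0.135714

This means there's approximately a 13.6% chance that X is at most 10.95.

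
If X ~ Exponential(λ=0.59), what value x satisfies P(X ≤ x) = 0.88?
3.5937

We have X ~ Exponential(λ=0.59).

We want to find x such that P(X ≤ x) = 0.88.

This is the 88th percentile, which means 88% of values fall below this point.

Using the inverse CDF (quantile function):
x = F⁻¹(0.88) = 3.5937

Verification: P(X ≤ 3.5937) = 0.88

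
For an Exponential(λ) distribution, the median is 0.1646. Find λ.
λ = 4.2111

For X ~ Exponential(λ), the CDF is F(x) = 1 - e^(-λx).
The median m satisfies F(m) = 0.5:
1 - e^(-λm) = 0.5
e^(-λm) = 0.5
λm = ln(2)
m = ln(2) / λ

Given m = 0.1646:
λ = ln(2) / 0.1646 = 0.693147 / 0.1646 = 4.2111

Verification: ln(2) / 4.2111 = 0.1646 ✓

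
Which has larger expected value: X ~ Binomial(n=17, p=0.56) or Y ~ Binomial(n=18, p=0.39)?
X has larger mean (9.5200 > 7.0200)

Compute the expected value for each distribution:

X ~ Binomial(n=17, p=0.56):
E[X] = 9.5200

Y ~ Binomial(n=18, p=0.39):
E[Y] = 7.0200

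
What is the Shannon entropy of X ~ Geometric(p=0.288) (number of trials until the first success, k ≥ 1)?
2.0846 nats

We have X ~ Geometric(p=0.288) (number of trials until the first success, k ≥ 1).

The Shannon entropy measures the uncertainty or information content of the distribution.

For a Geometric distribution with p=0.288 (number of trials until the first success, k ≥ 1):
H(X) = 2.0846 nats

(In bits, this would be 3.0074 bits.)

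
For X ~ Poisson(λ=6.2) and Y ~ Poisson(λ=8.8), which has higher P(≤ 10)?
X has higher probability (P(X ≤ 10) = 0.9486 > P(Y ≤ 10) = 0.7294)

Compute P(≤ 10) for each distribution:

X ~ Poisson(λ=6.2):
P(X ≤ 10) = 0.9486

Y ~ Poisson(λ=8.8):
P(Y ≤ 10) = 0.7294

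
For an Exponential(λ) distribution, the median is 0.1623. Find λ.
λ = 4.2708

For X ~ Exponential(λ), the CDF is F(x) = 1 - e^(-λx).
The median m satisfies F(m) = 0.5:
1 - e^(-λm) = 0.5
e^(-λm) = 0.5
λm = ln(2)
m = ln(2) / λ

Given m = 0.1623:
λ = ln(2) / 0.1623 = 0.693147 / 0.1623 = 4.2708

Verification: ln(2) / 4.2708 = 0.1623 ✓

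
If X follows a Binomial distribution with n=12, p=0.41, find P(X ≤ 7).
0.933817

We have X ~ Binomial(n=12, p=0.41).

The CDF gives us P(X ≤ k).

Using the CDF:
P(X ≤ 7) = 0.933817

This means there's approximately a 93.4% chance that X is at most 7.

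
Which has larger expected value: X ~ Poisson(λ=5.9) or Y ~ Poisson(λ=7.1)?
Y has larger mean (7.1000 > 5.9000)

Compute the expected value for each distribution:

X ~ Poisson(λ=5.9):
E[X] = 5.9000

Y ~ Poisson(λ=7.1):
E[Y] = 7.1000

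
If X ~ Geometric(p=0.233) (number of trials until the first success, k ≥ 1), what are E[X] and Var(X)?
E[X] = 4.2918, Var(X) = 14.1281

We have X ~ Geometric(p=0.233) (number of trials until the first success, k ≥ 1).

For a Geometric distribution with p=0.233 (number of trials until the first success, k ≥ 1):

Expected value:
E[X] = 4.2918

Variance:
Var(X) = 14.1281

Standard deviation:
σ = √Var(X) = 3.7587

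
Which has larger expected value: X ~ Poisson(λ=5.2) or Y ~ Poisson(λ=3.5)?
X has larger mean (5.2000 > 3.5000)

Compute the expected value for each distribution:

X ~ Poisson(λ=5.2):
E[X] = 5.2000

Y ~ Poisson(λ=3.5):
E[Y] = 3.5000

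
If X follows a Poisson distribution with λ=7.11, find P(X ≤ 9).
0.819168

We have X ~ Poisson(λ=7.11).

The CDF gives us P(X ≤ k).

Using the CDF:
P(X ≤ 9) = 0.819168

This means there's approximately a 81.9% chance that X is at most 9.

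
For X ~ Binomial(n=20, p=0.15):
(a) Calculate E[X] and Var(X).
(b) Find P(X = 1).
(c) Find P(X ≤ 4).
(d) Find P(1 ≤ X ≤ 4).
(a) E[X] = 3.0000, Var(X) = 2.5500
(b) P(X = 1) = 0.136798
(c) P(X ≤ 4) = 0.829847
(d) P(1 ≤ X ≤ 4) = 0.791087

We have X ~ Binomial(n=20, p=0.15).

(a) Moments:
E[X] = 3.0000
Var(X) = 2.5500
σ = √Var(X) = 1.5969

(b) Point probability using PMF:
P(X = 1) = 0.136798

(c) Cumulative probability using CDF:
P(X ≤ 4) = F(4) = 0.829847

(d) Range probability:
P(1 ≤ X ≤ 4) = P(X ≤ 4) - P(X ≤ 0)
                   = F(4) - F(0)
                   = 0.829847 - 0.038760
                   = 0.791087

This means approximately 79.1% of outcomes fall in the interval [1, 4].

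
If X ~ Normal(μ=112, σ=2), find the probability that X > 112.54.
0.393580

We have X ~ Normal(μ=112, σ=2).

P(X > 112.54) = 1 - P(X ≤ 112.54)
                = 1 - F(112.54)
                = 1 - 0.606420
                = 0.393580

So there's approximately a 39.4% chance that X exceeds 112.54.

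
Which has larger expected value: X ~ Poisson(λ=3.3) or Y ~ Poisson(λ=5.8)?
Y has larger mean (5.8000 > 3.3000)

Compute the expected value for each distribution:

X ~ Poisson(λ=3.3):
E[X] = 3.3000

Y ~ Poisson(λ=5.8):
E[Y] = 5.8000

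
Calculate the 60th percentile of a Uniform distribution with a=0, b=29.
17.4000

We have X ~ Uniform(a=0, b=29).

We want to find x such that P(X ≤ x) = 0.6.

This is the 60th percentile, which means 60% of values fall below this point.

Using the inverse CDF (quantile function):
x = F⁻¹(0.6) = 17.4000

Verification: P(X ≤ 17.4000) = 0.6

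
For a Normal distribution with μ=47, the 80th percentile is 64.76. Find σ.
σ = 21.1021

For X ~ Normal(μ, σ), the p-th percentile satisfies x = μ + z_p × σ,
where z_p = Φ⁻¹(p) is the standard normal quantile.

Step 1: z_{0.8} = Φ⁻¹(0.8) = 0.8416

Step 2: Solve for σ:
64.76 = 47 + 0.8416 × σ
σ = (64.76 - 47) / 0.8416
σ = 17.76 / 0.8416
σ = 21.1021

Verification: μ + z × σ = 47 + 0.8416 × 21.1021 = 64.76 ✓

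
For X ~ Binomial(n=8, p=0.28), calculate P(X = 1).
0.224686

We have X ~ Binomial(n=8, p=0.28).

For a Binomial distribution, the PMF gives us the probability of each outcome.

Using the PMF formula:
P(X = 1) = 0.224686

Rounded to 4 decimal places: 0.2247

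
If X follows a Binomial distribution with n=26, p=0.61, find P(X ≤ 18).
0.856326

We have X ~ Binomial(n=26, p=0.61).

The CDF gives us P(X ≤ k).

Using the CDF:
P(X ≤ 18) = 0.856326

This means there's approximately a 85.6% chance that X is at most 18.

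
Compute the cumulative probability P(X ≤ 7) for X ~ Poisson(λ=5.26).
0.838100

We have X ~ Poisson(λ=5.26).

The CDF gives us P(X ≤ k).

Using the CDF:
P(X ≤ 7) = 0.838100

This means there's approximately a 83.8% chance that X is at most 7.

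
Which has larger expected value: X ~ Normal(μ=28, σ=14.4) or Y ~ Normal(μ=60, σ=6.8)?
Y has larger mean (60.0000 > 28.0000)

Compute the expected value for each distribution:

X ~ Normal(μ=28, σ=14.4):
E[X] = 28.0000

Y ~ Normal(μ=60, σ=6.8):
E[Y] = 60.0000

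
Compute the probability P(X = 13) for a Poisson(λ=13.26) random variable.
0.109658

We have X ~ Poisson(λ=13.26).

For a Poisson distribution, the PMF gives us the probability of each outcome.

Using the PMF formula:
P(X = 13) = 0.109658

Rounded to 4 decimal places: 0.1097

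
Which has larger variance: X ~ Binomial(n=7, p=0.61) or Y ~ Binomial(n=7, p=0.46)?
Y has larger variance (1.7388 > 1.6653)

Compute the variance for each distribution:

X ~ Binomial(n=7, p=0.61):
Var(X) = 1.6653

Y ~ Binomial(n=7, p=0.46):
Var(Y) = 1.7388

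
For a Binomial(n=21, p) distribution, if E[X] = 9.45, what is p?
p = 0.45

For a Binomial(n, p) distribution:
E[X] = n × p

Given n = 21 and E[X] = 9.45:
9.45 = 21 × p
p = 9.45 / 21 = 0.45

Verification: Binomial(21, 0.45) has E[X] = 9.45 ✓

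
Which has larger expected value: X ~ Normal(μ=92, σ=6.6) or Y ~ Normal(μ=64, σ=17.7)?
X has larger mean (92.0000 > 64.0000)

Compute the expected value for each distribution:

X ~ Normal(μ=92, σ=6.6):
E[X] = 92.0000

Y ~ Normal(μ=64, σ=17.7):
E[Y] = 64.0000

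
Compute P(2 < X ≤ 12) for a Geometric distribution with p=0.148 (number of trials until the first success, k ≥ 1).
0.579594

We have X ~ Geometric(p=0.148) (number of trials until the first success, k ≥ 1).

To find P(2 < X ≤ 12), we use:
P(2 < X ≤ 12) = P(X ≤ 12) - P(X ≤ 2)
                 = F(12) - F(2)
                 = 0.853690 - 0.274096
                 = 0.579594

So there's approximately a 58.0% chance that X falls in this range.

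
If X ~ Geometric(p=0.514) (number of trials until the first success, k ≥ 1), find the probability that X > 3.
0.114791

We have X ~ Geometric(p=0.514) (number of trials until the first success, k ≥ 1).

P(X > 3) = 1 - P(X ≤ 3)
                = 1 - F(3)
                = 1 - 0.885209
                = 0.114791

So there's approximately a 11.5% chance that X exceeds 3.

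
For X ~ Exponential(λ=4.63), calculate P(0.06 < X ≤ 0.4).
0.600525

We have X ~ Exponential(λ=4.63).

To find P(0.06 < X ≤ 0.4), we use:
P(0.06 < X ≤ 0.4) = P(X ≤ 0.4) - P(X ≤ 0.06)
                 = F(0.4) - F(0.06)
                 = 0.843077 - 0.242552
                 = 0.600525

So there's approximately a 60.1% chance that X falls in this range.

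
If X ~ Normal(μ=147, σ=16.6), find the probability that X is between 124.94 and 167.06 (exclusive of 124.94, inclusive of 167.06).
0.794622

We have X ~ Normal(μ=147, σ=16.6).

To find P(124.94 < X ≤ 167.06), we use:
P(124.94 < X ≤ 167.06) = P(X ≤ 167.06) - P(X ≤ 124.94)
                 = F(167.06) - F(124.94)
                 = 0.886560 - 0.091938
                 = 0.794622

So there's approximately a 79.5% chance that X falls in this range.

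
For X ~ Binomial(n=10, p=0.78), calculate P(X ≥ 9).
0.318469

We have X ~ Binomial(n=10, p=0.78).

For discrete distributions, P(X ≥ 9) = 1 - P(X ≤ 8).

P(X ≤ 8) = 0.681531
P(X ≥ 9) = 1 - 0.681531 = 0.318469

So there's approximately a 31.8% chance that X is at least 9.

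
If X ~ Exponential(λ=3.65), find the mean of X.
0.2740

We have X ~ Exponential(λ=3.65).

For an Exponential distribution with λ=3.65:
E[X] = 0.2740

This is the expected (average) value of X.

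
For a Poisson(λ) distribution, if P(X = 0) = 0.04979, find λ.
λ = 2.9999

For a Poisson(λ) distribution, the PMF at 0 is:
P(X = 0) = λ^0 e^(-λ) / 0! = e^(-λ)

Given P(X = 0) = 0.04979:
e^(-λ) = 0.04979
-λ = ln(0.04979)
λ = -ln(0.04979) = 2.9999

Verification: e^(-2.9999) = 0.04979 ✓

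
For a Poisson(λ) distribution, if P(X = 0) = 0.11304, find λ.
λ = 2.1800

For a Poisson(λ) distribution, the PMF at 0 is:
P(X = 0) = λ^0 e^(-λ) / 0! = e^(-λ)

Given P(X = 0) = 0.11304:
e^(-λ) = 0.11304
-λ = ln(0.11304)
λ = -ln(0.11304) = 2.1800

Verification: e^(-2.1800) = 0.11304 ✓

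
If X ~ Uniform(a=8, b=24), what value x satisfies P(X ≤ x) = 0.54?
16.6400

We have X ~ Uniform(a=8, b=24).

We want to find x such that P(X ≤ x) = 0.54.

This is the 54th percentile, which means 54% of values fall below this point.

Using the inverse CDF (quantile function):
x = F⁻¹(0.54) = 16.6400

Verification: P(X ≤ 16.6400) = 0.54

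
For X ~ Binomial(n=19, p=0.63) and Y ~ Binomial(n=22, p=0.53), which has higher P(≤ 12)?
Y has higher probability (P(Y ≤ 12) = 0.6382 > P(X ≤ 12) = 0.5913)

Compute P(≤ 12) for each distribution:

X ~ Binomial(n=19, p=0.63):
P(X ≤ 12) = 0.5913

Y ~ Binomial(n=22, p=0.53):
P(Y ≤ 12) = 0.6382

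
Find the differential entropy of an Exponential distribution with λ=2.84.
-0.0438 nats

We have X ~ Exponential(λ=2.84).

The differential entropy measures the uncertainty or information content of the distribution.

For an Exponential distribution with λ=2.84:
h(X) = -0.0438 nats

(In bits, this would be -0.0632 bits.)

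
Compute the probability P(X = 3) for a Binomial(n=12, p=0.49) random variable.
0.060415

We have X ~ Binomial(n=12, p=0.49).

For a Binomial distribution, the PMF gives us the probability of each outcome.

Using the PMF formula:
P(X = 3) = 0.060415

Rounded to 4 decimal places: 0.0604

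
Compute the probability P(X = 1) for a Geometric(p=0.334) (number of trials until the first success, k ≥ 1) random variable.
0.334000

We have X ~ Geometric(p=0.334) (number of trials until the first success, k ≥ 1).

For a Geometric distribution, the PMF gives us the probability of each outcome.

Using the PMF formula:
P(X = 1) = 0.334000

Rounded to 4 decimal places: 0.3340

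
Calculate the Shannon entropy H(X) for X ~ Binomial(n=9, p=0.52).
1.8220 nats

We have X ~ Binomial(n=9, p=0.52).

The Shannon entropy measures the uncertainty or information content of the distribution.

For a Binomial distribution with n=9, p=0.52:
H(X) = 1.8220 nats

(In bits, this would be 2.6286 bits.)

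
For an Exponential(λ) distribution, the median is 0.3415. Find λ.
λ = 2.0297

For X ~ Exponential(λ), the CDF is F(x) = 1 - e^(-λx).
The median m satisfies F(m) = 0.5:
1 - e^(-λm) = 0.5
e^(-λm) = 0.5
λm = ln(2)
m = ln(2) / λ

Given m = 0.3415:
λ = ln(2) / 0.3415 = 0.693147 / 0.3415 = 2.0297

Verification: ln(2) / 2.0297 = 0.3415 ✓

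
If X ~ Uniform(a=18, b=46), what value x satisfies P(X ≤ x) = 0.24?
24.7200

We have X ~ Uniform(a=18, b=46).

We want to find x such that P(X ≤ x) = 0.24.

This is the 24th percentile, which means 24% of values fall below this point.

Using the inverse CDF (quantile function):
x = F⁻¹(0.24) = 24.7200

Verification: P(X ≤ 24.7200) = 0.24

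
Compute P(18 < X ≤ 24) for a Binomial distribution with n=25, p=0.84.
0.895165

We have X ~ Binomial(n=25, p=0.84).

To find P(18 < X ≤ 24), we use:
P(18 < X ≤ 24) = P(X ≤ 24) - P(X ≤ 18)
                 = F(24) - F(18)
                 = 0.987207 - 0.092042
                 = 0.895165

So there's approximately a 89.5% chance that X falls in this range.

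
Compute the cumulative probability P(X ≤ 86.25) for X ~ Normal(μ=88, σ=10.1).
0.431221

We have X ~ Normal(μ=88, σ=10.1).

The CDF gives us P(X ≤ k).

Using the CDF:
P(X ≤ 86.25) = 0.431221

This means there's approximately a 43.1% chance that X is at most 86.25.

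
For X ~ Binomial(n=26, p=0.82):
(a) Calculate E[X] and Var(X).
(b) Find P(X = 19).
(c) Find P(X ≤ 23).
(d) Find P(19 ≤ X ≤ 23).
(a) E[X] = 21.3200, Var(X) = 3.8376
(b) P(X = 19) = 0.092782
(c) P(X ≤ 23) = 0.871536
(d) P(19 ≤ X ≤ 23) = 0.790575

We have X ~ Binomial(n=26, p=0.82).

(a) Moments:
E[X] = 21.3200
Var(X) = 3.8376
σ = √Var(X) = 1.9590

(b) Point probability using PMF:
P(X = 19) = 0.092782

(c) Cumulative probability using CDF:
P(X ≤ 23) = F(23) = 0.871536

(d) Range probability:
P(19 ≤ X ≤ 23) = P(X ≤ 23) - P(X ≤ 18)
                   = F(23) - F(18)
                   = 0.871536 - 0.080961
                   = 0.790575

This means approximately 79.1% of outcomes fall in the interval [19, 23].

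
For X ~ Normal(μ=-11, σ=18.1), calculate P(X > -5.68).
0.384409

We have X ~ Normal(μ=-11, σ=18.1).

P(X > -5.68) = 1 - P(X ≤ -5.68)
                = 1 - F(-5.68)
                = 1 - 0.615591
                = 0.384409

So there's approximately a 38.4% chance that X exceeds -5.68.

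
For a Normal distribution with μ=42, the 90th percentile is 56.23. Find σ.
σ = 11.1037

For X ~ Normal(μ, σ), the p-th percentile satisfies x = μ + z_p × σ,
where z_p = Φ⁻¹(p) is the standard normal quantile.

Step 1: z_{0.9} = Φ⁻¹(0.9) = 1.2816

Step 2: Solve for σ:
56.23 = 42 + 1.2816 × σ
σ = (56.23 - 42) / 1.2816
σ = 14.23 / 1.2816
σ = 11.1037

Verification: μ + z × σ = 42 + 1.2816 × 11.1037 = 56.23 ✓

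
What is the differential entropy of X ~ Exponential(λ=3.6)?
-0.2809 nats

We have X ~ Exponential(λ=3.6).

The differential entropy measures the uncertainty or information content of the distribution.

For an Exponential distribution with λ=3.6:
h(X) = -0.2809 nats

(In bits, this would be -0.4053 bits.)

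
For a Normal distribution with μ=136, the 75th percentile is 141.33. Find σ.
σ = 7.9023

For X ~ Normal(μ, σ), the p-th percentile satisfies x = μ + z_p × σ,
where z_p = Φ⁻¹(p) is the standard normal quantile.

Step 1: z_{0.75} = Φ⁻¹(0.75) = 0.6745

Step 2: Solve for σ:
141.33 = 136 + 0.6745 × σ
σ = (141.33 - 136) / 0.6745
σ = 5.33 / 0.6745
σ = 7.9023

Verification: μ + z × σ = 136 + 0.6745 × 7.9023 = 141.33 ✓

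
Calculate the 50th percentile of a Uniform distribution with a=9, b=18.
13.5000

We have X ~ Uniform(a=9, b=18).

We want to find x such that P(X ≤ x) = 0.5.

This is the 50th percentile, which means 50% of values fall below this point.

Using the inverse CDF (quantile function):
x = F⁻¹(0.5) = 13.5000

Verification: P(X ≤ 13.5000) = 0.5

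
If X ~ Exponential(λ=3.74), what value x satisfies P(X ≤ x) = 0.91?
0.6438

We have X ~ Exponential(λ=3.74).

We want to find x such that P(X ≤ x) = 0.91.

This is the 91st percentile, which means 91% of values fall below this point.

Using the inverse CDF (quantile function):
x = F⁻¹(0.91) = 0.6438

Verification: P(X ≤ 0.6438) = 0.91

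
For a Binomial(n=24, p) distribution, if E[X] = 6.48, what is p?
p = 0.27

For a Binomial(n, p) distribution:
E[X] = n × p

Given n = 24 and E[X] = 6.48:
6.48 = 24 × p
p = 6.48 / 24 = 0.27

Verification: Binomial(24, 0.27) has E[X] = 6.48 ✓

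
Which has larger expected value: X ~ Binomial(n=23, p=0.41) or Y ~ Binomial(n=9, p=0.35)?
X has larger mean (9.4300 > 3.1500)

Compute the expected value for each distribution:

X ~ Binomial(n=23, p=0.41):
E[X] = 9.4300

Y ~ Binomial(n=9, p=0.35):
E[Y] = 3.1500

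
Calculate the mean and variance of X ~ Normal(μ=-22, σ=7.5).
E[X] = -22.0000, Var(X) = 56.2500

We have X ~ Normal(μ=-22, σ=7.5).

For a Normal distribution with μ=-22, σ=7.5:

Expected value:
E[X] = -22.0000

Variance:
Var(X) = 56.2500

Standard deviation:
σ = √Var(X) = 7.5000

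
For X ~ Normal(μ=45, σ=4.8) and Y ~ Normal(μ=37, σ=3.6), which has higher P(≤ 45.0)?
Y has higher probability (P(Y ≤ 45.0) = 0.9869 > P(X ≤ 45.0) = 0.5000)

Compute P(≤ 45.0) for each distribution:

X ~ Normal(μ=45, σ=4.8):
P(X ≤ 45.0) = 0.5000

Y ~ Normal(μ=37, σ=3.6):
P(Y ≤ 45.0) = 0.9869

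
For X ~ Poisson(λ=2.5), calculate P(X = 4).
0.133602

We have X ~ Poisson(λ=2.5).

For a Poisson distribution, the PMF gives us the probability of each outcome.

Using the PMF formula:
P(X = 4) = 0.133602

Rounded to 4 decimal places: 0.1336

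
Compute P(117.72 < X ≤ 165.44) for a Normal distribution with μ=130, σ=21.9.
0.659707

We have X ~ Normal(μ=130, σ=21.9).

To find P(117.72 < X ≤ 165.44), we use:
P(117.72 < X ≤ 165.44) = P(X ≤ 165.44) - P(X ≤ 117.72)
                 = F(165.44) - F(117.72)
                 = 0.947197 - 0.287491
                 = 0.659707

So there's approximately a 66.0% chance that X falls in this range.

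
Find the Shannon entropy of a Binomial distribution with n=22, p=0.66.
2.2152 nats

We have X ~ Binomial(n=22, p=0.66).

The Shannon entropy measures the uncertainty or information content of the distribution.

For a Binomial distribution with n=22, p=0.66:
H(X) = 2.2152 nats

(In bits, this would be 3.1958 bits.)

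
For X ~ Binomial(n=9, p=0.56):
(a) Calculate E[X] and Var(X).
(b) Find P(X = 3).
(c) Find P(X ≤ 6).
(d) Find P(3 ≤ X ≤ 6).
(a) E[X] = 5.0400, Var(X) = 2.2176
(b) P(X = 3) = 0.107043
(c) P(X ≤ 6) = 0.835912
(d) P(3 ≤ X ≤ 6) = 0.792169

We have X ~ Binomial(n=9, p=0.56).

(a) Moments:
E[X] = 5.0400
Var(X) = 2.2176
σ = √Var(X) = 1.4892

(b) Point probability using PMF:
P(X = 3) = 0.107043

(c) Cumulative probability using CDF:
P(X ≤ 6) = F(6) = 0.835912

(d) Range probability:
P(3 ≤ X ≤ 6) = P(X ≤ 6) - P(X ≤ 2)
                   = F(6) - F(2)
                   = 0.835912 - 0.043744
                   = 0.792169

This means approximately 79.2% of outcomes fall in the interval [3, 6].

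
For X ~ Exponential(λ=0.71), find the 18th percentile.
0.2795

We have X ~ Exponential(λ=0.71).

We want to find x such that P(X ≤ x) = 0.18.

This is the 18th percentile, which means 18% of values fall below this point.

Using the inverse CDF (quantile function):
x = F⁻¹(0.18) = 0.2795

Verification: P(X ≤ 0.2795) = 0.18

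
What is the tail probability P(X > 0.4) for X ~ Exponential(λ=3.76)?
0.222239

We have X ~ Exponential(λ=3.76).

P(X > 0.4) = 1 - P(X ≤ 0.4)
                = 1 - F(0.4)
                = 1 - 0.777761
                = 0.222239

So there's approximately a 22.2% chance that X exceeds 0.4.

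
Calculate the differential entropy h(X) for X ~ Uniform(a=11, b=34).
3.1355 nats

We have X ~ Uniform(a=11, b=34).

The differential entropy measures the uncertainty or information content of the distribution.

For a Uniform distribution with a=11, b=34:
h(X) = 3.1355 nats

(In bits, this would be 4.5236 bits.)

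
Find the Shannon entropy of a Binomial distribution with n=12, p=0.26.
1.8245 nats

We have X ~ Binomial(n=12, p=0.26).

The Shannon entropy measures the uncertainty or information content of the distribution.

For a Binomial distribution with n=12, p=0.26:
H(X) = 1.8245 nats

(In bits, this would be 2.6322 bits.)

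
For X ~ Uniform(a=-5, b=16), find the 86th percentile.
13.0600

We have X ~ Uniform(a=-5, b=16).

We want to find x such that P(X ≤ x) = 0.86.

This is the 86th percentile, which means 86% of values fall below this point.

Using the inverse CDF (quantile function):
x = F⁻¹(0.86) = 13.0600

Verification: P(X ≤ 13.0600) = 0.86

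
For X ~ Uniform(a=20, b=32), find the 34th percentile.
24.0800

We have X ~ Uniform(a=20, b=32).

We want to find x such that P(X ≤ x) = 0.34.

This is the 34th percentile, which means 34% of values fall below this point.

Using the inverse CDF (quantile function):
x = F⁻¹(0.34) = 24.0800

Verification: P(X ≤ 24.0800) = 0.34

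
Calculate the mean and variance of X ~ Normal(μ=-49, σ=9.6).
E[X] = -49.0000, Var(X) = 92.1600

We have X ~ Normal(μ=-49, σ=9.6).

For a Normal distribution with μ=-49, σ=9.6:

Expected value:
E[X] = -49.0000

Variance:
Var(X) = 92.1600

Standard deviation:
σ = √Var(X) = 9.6000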